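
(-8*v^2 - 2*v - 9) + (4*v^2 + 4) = -4*v^2 - 2*v - 5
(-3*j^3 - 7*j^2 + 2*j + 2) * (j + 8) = -3*j^4 - 31*j^3 - 54*j^2 + 18*j + 16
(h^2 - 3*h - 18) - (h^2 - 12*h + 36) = 9*h - 54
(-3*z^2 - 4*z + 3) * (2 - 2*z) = 6*z^3 + 2*z^2 - 14*z + 6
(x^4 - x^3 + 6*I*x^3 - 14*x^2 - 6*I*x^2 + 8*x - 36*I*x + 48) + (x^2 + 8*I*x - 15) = x^4 - x^3 + 6*I*x^3 - 13*x^2 - 6*I*x^2 + 8*x - 28*I*x + 33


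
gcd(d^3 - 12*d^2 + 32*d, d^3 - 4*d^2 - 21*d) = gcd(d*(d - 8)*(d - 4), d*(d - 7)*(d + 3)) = d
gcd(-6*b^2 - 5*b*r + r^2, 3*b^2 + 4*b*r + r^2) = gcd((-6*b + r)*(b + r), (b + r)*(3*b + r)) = b + r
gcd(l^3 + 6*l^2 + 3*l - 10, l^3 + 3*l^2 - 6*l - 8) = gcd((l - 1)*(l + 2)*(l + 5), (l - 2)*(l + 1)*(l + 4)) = 1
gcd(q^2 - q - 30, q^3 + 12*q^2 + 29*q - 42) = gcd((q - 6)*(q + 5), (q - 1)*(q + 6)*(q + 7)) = 1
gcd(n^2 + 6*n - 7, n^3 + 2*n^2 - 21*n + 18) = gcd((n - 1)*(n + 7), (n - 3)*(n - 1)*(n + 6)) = n - 1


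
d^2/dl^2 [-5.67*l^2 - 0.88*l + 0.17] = -11.3400000000000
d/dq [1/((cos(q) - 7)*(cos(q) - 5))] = 2*(cos(q) - 6)*sin(q)/((cos(q) - 7)^2*(cos(q) - 5)^2)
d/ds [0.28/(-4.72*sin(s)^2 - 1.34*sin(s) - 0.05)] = (2.6432*sin(s) + 0.3752)*cos(s)/(4.72*sin(s)^2 + 1.34*sin(s) + 0.05)^2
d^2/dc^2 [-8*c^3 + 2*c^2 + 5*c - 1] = 4 - 48*c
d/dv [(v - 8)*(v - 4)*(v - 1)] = 3*v^2 - 26*v + 44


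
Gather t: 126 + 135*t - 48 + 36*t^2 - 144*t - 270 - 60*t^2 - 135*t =-24*t^2 - 144*t - 192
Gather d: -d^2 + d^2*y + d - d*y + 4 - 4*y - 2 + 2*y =d^2*(y - 1) + d*(1 - y) - 2*y + 2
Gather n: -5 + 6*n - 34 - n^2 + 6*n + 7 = -n^2 + 12*n - 32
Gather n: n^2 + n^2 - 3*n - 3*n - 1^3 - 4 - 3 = 2*n^2 - 6*n - 8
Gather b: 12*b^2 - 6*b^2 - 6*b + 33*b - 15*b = 6*b^2 + 12*b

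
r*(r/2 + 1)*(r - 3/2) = r^3/2 + r^2/4 - 3*r/2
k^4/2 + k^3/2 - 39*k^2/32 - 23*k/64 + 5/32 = (k/2 + 1/4)*(k - 5/4)*(k - 1/4)*(k + 2)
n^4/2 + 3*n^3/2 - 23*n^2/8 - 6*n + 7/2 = (n/2 + 1)*(n - 2)*(n - 1/2)*(n + 7/2)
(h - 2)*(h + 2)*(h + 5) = h^3 + 5*h^2 - 4*h - 20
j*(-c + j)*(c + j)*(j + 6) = -c^2*j^2 - 6*c^2*j + j^4 + 6*j^3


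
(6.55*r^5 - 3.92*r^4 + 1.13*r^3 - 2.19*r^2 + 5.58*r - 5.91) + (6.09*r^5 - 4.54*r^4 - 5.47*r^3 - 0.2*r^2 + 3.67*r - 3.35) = 12.64*r^5 - 8.46*r^4 - 4.34*r^3 - 2.39*r^2 + 9.25*r - 9.26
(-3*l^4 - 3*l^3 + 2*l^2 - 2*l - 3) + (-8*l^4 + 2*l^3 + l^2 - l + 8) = -11*l^4 - l^3 + 3*l^2 - 3*l + 5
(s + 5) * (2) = 2*s + 10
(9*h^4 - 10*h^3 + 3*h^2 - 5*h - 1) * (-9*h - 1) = -81*h^5 + 81*h^4 - 17*h^3 + 42*h^2 + 14*h + 1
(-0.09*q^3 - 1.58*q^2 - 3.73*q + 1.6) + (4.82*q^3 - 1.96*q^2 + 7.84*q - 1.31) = 4.73*q^3 - 3.54*q^2 + 4.11*q + 0.29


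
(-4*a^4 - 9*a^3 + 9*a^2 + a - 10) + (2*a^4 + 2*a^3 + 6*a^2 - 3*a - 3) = -2*a^4 - 7*a^3 + 15*a^2 - 2*a - 13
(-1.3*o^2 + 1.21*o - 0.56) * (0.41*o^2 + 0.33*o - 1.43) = -0.533*o^4 + 0.0670999999999999*o^3 + 2.0287*o^2 - 1.9151*o + 0.8008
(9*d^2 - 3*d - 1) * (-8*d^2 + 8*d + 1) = -72*d^4 + 96*d^3 - 7*d^2 - 11*d - 1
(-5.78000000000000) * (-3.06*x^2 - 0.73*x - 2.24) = 17.6868*x^2 + 4.2194*x + 12.9472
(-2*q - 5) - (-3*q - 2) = q - 3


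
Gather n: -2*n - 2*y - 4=-2*n - 2*y - 4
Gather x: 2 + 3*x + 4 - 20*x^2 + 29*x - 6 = -20*x^2 + 32*x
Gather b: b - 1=b - 1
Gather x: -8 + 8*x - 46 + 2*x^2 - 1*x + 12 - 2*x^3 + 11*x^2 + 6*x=-2*x^3 + 13*x^2 + 13*x - 42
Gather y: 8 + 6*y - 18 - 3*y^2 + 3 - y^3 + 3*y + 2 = -y^3 - 3*y^2 + 9*y - 5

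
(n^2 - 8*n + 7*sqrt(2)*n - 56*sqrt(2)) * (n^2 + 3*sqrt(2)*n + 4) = n^4 - 8*n^3 + 10*sqrt(2)*n^3 - 80*sqrt(2)*n^2 + 46*n^2 - 368*n + 28*sqrt(2)*n - 224*sqrt(2)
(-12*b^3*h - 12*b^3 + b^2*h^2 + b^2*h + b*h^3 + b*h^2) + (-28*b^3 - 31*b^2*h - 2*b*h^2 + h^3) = -12*b^3*h - 40*b^3 + b^2*h^2 - 30*b^2*h + b*h^3 - b*h^2 + h^3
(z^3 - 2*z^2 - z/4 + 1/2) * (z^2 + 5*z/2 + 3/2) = z^5 + z^4/2 - 15*z^3/4 - 25*z^2/8 + 7*z/8 + 3/4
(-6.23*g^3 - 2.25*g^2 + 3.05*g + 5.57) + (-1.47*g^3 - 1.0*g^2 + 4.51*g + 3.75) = -7.7*g^3 - 3.25*g^2 + 7.56*g + 9.32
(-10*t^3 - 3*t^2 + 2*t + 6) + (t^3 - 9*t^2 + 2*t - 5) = -9*t^3 - 12*t^2 + 4*t + 1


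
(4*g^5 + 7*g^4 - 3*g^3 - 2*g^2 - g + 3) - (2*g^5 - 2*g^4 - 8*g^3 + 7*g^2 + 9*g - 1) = 2*g^5 + 9*g^4 + 5*g^3 - 9*g^2 - 10*g + 4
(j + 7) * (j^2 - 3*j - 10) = j^3 + 4*j^2 - 31*j - 70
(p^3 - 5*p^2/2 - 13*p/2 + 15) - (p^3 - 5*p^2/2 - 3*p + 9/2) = 21/2 - 7*p/2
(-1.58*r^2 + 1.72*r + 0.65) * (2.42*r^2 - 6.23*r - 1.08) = -3.8236*r^4 + 14.0058*r^3 - 7.4362*r^2 - 5.9071*r - 0.702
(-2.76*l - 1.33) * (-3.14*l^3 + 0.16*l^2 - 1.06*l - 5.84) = 8.6664*l^4 + 3.7346*l^3 + 2.7128*l^2 + 17.5282*l + 7.7672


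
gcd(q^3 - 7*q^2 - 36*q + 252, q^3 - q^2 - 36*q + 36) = q^2 - 36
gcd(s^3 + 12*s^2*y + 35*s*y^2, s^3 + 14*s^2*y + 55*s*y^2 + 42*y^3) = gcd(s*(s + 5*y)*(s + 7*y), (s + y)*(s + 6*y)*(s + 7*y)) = s + 7*y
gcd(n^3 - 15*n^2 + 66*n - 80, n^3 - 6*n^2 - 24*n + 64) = n^2 - 10*n + 16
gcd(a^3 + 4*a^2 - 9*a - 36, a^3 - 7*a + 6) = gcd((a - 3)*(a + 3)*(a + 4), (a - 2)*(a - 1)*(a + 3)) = a + 3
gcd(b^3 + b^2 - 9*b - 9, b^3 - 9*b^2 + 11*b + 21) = b^2 - 2*b - 3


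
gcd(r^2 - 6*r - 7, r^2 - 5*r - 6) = r + 1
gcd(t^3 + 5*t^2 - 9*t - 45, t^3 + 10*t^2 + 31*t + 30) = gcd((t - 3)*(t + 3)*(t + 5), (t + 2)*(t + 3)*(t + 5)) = t^2 + 8*t + 15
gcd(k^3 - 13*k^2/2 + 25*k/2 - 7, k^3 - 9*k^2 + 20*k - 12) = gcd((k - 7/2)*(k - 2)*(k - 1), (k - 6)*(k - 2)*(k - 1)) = k^2 - 3*k + 2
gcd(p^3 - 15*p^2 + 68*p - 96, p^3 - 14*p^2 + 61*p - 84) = p^2 - 7*p + 12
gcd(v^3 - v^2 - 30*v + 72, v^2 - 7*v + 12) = v^2 - 7*v + 12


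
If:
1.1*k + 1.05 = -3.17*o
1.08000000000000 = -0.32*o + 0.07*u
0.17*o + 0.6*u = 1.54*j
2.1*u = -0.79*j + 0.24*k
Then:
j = 0.01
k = 8.18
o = -3.17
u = 0.93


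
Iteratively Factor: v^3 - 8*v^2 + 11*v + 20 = (v + 1)*(v^2 - 9*v + 20) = (v - 4)*(v + 1)*(v - 5)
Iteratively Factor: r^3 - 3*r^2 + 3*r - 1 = (r - 1)*(r^2 - 2*r + 1) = (r - 1)^2*(r - 1)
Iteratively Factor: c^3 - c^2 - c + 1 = (c - 1)*(c^2 - 1) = (c - 1)^2*(c + 1)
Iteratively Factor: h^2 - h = (h)*(h - 1)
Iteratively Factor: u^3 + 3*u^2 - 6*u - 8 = (u + 1)*(u^2 + 2*u - 8) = (u - 2)*(u + 1)*(u + 4)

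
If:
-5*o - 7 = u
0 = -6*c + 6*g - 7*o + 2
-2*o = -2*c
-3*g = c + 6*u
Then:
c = -86/45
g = -604/135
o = -86/45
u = 23/9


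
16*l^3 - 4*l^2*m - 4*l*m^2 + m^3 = (-4*l + m)*(-2*l + m)*(2*l + m)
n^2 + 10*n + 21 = (n + 3)*(n + 7)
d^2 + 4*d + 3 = (d + 1)*(d + 3)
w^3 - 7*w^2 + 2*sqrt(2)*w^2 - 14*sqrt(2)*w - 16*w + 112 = (w - 7)*(w - 2*sqrt(2))*(w + 4*sqrt(2))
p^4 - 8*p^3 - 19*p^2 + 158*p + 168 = (p - 7)*(p - 6)*(p + 1)*(p + 4)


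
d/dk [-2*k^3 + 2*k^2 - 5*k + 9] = -6*k^2 + 4*k - 5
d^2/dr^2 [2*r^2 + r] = 4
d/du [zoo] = 0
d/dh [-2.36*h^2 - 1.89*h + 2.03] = -4.72*h - 1.89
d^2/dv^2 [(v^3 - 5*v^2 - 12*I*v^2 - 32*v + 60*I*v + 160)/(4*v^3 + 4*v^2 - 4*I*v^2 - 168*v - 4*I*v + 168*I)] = (v^6*(-6 - 11*I) + v^5*(30 + 183*I) + v^4*(450 - 1503*I) + v^3*(-2518 + 2473*I) + v^2*(-5796 + 3474*I) + v*(-14340 - 4008*I) + 179684 - 31080*I)/(2*v^9 + v^8*(6 - 6*I) + v^7*(-252 - 18*I) + v^6*(-520 + 740*I) + v^5*(11070 + 1512*I) + v^4*(12090 - 31242*I) + v^3*(-179172 - 32254*I) + v^2*(-31752 + 454860*I) + v*(444528 + 10584*I) - 148176*I)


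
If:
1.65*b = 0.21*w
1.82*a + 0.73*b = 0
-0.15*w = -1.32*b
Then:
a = 0.00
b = 0.00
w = 0.00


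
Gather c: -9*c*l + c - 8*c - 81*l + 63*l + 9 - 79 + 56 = c*(-9*l - 7) - 18*l - 14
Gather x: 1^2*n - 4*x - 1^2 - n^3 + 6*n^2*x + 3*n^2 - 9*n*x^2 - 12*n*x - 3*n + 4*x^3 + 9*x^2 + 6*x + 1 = -n^3 + 3*n^2 - 2*n + 4*x^3 + x^2*(9 - 9*n) + x*(6*n^2 - 12*n + 2)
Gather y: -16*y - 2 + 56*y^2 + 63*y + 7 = 56*y^2 + 47*y + 5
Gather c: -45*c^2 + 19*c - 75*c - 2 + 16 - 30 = -45*c^2 - 56*c - 16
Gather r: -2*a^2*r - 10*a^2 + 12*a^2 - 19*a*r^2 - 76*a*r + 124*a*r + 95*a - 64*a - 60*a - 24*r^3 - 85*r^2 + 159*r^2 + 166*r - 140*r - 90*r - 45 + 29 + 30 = 2*a^2 - 29*a - 24*r^3 + r^2*(74 - 19*a) + r*(-2*a^2 + 48*a - 64) + 14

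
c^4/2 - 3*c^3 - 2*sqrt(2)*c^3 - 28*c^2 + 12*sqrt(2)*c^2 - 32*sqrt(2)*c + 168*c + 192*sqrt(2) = (c/2 + sqrt(2))*(c - 6)*(c - 8*sqrt(2))*(c + 2*sqrt(2))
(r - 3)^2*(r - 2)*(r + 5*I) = r^4 - 8*r^3 + 5*I*r^3 + 21*r^2 - 40*I*r^2 - 18*r + 105*I*r - 90*I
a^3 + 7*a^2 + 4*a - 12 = (a - 1)*(a + 2)*(a + 6)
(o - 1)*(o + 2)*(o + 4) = o^3 + 5*o^2 + 2*o - 8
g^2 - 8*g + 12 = (g - 6)*(g - 2)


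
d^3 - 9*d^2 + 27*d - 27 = (d - 3)^3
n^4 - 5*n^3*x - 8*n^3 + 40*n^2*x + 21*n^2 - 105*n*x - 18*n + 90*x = (n - 3)^2*(n - 2)*(n - 5*x)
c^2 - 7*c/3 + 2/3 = (c - 2)*(c - 1/3)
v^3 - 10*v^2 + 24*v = v*(v - 6)*(v - 4)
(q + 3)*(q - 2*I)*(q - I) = q^3 + 3*q^2 - 3*I*q^2 - 2*q - 9*I*q - 6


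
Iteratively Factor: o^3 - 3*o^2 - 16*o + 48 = (o - 4)*(o^2 + o - 12) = (o - 4)*(o - 3)*(o + 4)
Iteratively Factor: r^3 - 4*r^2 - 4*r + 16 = (r + 2)*(r^2 - 6*r + 8) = (r - 4)*(r + 2)*(r - 2)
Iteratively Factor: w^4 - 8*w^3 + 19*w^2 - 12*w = (w)*(w^3 - 8*w^2 + 19*w - 12) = w*(w - 1)*(w^2 - 7*w + 12) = w*(w - 4)*(w - 1)*(w - 3)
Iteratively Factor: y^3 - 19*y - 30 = (y + 2)*(y^2 - 2*y - 15) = (y - 5)*(y + 2)*(y + 3)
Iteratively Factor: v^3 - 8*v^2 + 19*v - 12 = (v - 3)*(v^2 - 5*v + 4) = (v - 3)*(v - 1)*(v - 4)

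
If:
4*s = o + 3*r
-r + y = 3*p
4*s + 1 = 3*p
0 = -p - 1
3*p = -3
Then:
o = -3*y - 13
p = -1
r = y + 3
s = -1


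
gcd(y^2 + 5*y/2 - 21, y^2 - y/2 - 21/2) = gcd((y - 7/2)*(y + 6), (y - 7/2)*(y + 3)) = y - 7/2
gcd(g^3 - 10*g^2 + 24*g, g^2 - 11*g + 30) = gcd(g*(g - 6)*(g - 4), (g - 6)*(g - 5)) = g - 6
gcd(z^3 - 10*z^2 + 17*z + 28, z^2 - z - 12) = z - 4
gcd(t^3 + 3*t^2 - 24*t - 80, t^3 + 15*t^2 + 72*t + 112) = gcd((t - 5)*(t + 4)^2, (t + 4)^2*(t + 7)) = t^2 + 8*t + 16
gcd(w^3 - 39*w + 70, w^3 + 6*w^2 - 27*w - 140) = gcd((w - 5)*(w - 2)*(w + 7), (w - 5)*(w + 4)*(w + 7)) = w^2 + 2*w - 35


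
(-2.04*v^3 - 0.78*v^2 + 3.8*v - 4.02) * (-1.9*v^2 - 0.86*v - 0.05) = 3.876*v^5 + 3.2364*v^4 - 6.4472*v^3 + 4.409*v^2 + 3.2672*v + 0.201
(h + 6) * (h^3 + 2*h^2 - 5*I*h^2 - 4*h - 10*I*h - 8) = h^4 + 8*h^3 - 5*I*h^3 + 8*h^2 - 40*I*h^2 - 32*h - 60*I*h - 48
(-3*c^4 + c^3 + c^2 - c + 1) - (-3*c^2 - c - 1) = -3*c^4 + c^3 + 4*c^2 + 2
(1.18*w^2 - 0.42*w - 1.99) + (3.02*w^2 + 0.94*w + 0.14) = 4.2*w^2 + 0.52*w - 1.85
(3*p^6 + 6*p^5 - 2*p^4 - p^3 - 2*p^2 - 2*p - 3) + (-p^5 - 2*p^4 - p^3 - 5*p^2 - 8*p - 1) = 3*p^6 + 5*p^5 - 4*p^4 - 2*p^3 - 7*p^2 - 10*p - 4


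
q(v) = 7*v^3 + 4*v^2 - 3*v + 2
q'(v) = 21*v^2 + 8*v - 3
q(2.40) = 114.61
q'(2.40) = 137.16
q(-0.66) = 3.71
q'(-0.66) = 0.87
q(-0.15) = 2.52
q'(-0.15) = -3.73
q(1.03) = 10.80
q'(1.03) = 27.52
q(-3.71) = -289.27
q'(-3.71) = 256.37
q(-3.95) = -355.15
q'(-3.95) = 293.05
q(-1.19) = -0.56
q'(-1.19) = 17.22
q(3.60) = 369.63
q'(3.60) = 297.96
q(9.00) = 5402.00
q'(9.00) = 1770.00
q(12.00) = 12638.00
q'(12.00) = 3117.00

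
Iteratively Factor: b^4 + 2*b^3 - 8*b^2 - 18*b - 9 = (b - 3)*(b^3 + 5*b^2 + 7*b + 3) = (b - 3)*(b + 3)*(b^2 + 2*b + 1) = (b - 3)*(b + 1)*(b + 3)*(b + 1)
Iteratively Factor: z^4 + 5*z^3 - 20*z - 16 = (z - 2)*(z^3 + 7*z^2 + 14*z + 8) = (z - 2)*(z + 1)*(z^2 + 6*z + 8) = (z - 2)*(z + 1)*(z + 2)*(z + 4)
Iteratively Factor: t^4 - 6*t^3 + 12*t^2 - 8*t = (t - 2)*(t^3 - 4*t^2 + 4*t) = (t - 2)^2*(t^2 - 2*t) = (t - 2)^3*(t)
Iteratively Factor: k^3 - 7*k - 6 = (k + 1)*(k^2 - k - 6) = (k + 1)*(k + 2)*(k - 3)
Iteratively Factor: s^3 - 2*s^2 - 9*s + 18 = (s - 2)*(s^2 - 9) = (s - 2)*(s + 3)*(s - 3)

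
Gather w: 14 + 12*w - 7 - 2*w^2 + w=-2*w^2 + 13*w + 7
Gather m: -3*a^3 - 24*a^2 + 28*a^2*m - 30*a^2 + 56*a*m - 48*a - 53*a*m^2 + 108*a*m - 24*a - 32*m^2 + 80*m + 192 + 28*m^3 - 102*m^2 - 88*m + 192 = -3*a^3 - 54*a^2 - 72*a + 28*m^3 + m^2*(-53*a - 134) + m*(28*a^2 + 164*a - 8) + 384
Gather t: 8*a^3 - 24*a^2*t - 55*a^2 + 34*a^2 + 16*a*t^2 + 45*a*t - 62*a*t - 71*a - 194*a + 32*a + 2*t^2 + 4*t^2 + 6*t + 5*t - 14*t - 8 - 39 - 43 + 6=8*a^3 - 21*a^2 - 233*a + t^2*(16*a + 6) + t*(-24*a^2 - 17*a - 3) - 84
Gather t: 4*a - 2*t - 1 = 4*a - 2*t - 1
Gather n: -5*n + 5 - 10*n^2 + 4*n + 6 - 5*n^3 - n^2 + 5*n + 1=-5*n^3 - 11*n^2 + 4*n + 12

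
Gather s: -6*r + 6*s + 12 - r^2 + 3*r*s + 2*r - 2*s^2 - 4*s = -r^2 - 4*r - 2*s^2 + s*(3*r + 2) + 12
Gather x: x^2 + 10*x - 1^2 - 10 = x^2 + 10*x - 11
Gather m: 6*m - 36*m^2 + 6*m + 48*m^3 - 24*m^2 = 48*m^3 - 60*m^2 + 12*m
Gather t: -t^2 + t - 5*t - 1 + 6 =-t^2 - 4*t + 5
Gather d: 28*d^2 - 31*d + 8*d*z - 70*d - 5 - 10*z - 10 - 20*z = 28*d^2 + d*(8*z - 101) - 30*z - 15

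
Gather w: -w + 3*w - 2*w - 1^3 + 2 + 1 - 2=0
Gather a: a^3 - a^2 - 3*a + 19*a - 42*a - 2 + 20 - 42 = a^3 - a^2 - 26*a - 24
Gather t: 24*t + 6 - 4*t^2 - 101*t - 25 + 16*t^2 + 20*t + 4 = 12*t^2 - 57*t - 15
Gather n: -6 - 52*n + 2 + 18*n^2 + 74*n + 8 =18*n^2 + 22*n + 4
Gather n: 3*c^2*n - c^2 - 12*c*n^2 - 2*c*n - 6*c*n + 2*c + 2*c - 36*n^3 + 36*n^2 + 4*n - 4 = -c^2 + 4*c - 36*n^3 + n^2*(36 - 12*c) + n*(3*c^2 - 8*c + 4) - 4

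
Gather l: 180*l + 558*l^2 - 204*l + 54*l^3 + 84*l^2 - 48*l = 54*l^3 + 642*l^2 - 72*l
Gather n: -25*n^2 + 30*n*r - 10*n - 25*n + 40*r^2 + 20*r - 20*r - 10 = -25*n^2 + n*(30*r - 35) + 40*r^2 - 10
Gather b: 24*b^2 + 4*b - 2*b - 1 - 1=24*b^2 + 2*b - 2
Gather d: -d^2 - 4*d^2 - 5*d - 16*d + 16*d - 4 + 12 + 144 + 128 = -5*d^2 - 5*d + 280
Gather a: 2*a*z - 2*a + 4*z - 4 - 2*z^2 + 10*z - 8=a*(2*z - 2) - 2*z^2 + 14*z - 12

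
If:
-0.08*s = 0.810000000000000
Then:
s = -10.12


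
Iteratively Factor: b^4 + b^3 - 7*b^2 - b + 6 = (b - 2)*(b^3 + 3*b^2 - b - 3) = (b - 2)*(b + 1)*(b^2 + 2*b - 3) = (b - 2)*(b - 1)*(b + 1)*(b + 3)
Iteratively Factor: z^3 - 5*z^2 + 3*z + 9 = (z + 1)*(z^2 - 6*z + 9) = (z - 3)*(z + 1)*(z - 3)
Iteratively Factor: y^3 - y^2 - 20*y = (y)*(y^2 - y - 20) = y*(y + 4)*(y - 5)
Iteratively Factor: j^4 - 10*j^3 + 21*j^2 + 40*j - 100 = (j + 2)*(j^3 - 12*j^2 + 45*j - 50) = (j - 2)*(j + 2)*(j^2 - 10*j + 25) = (j - 5)*(j - 2)*(j + 2)*(j - 5)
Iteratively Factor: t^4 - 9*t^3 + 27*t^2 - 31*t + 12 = (t - 1)*(t^3 - 8*t^2 + 19*t - 12) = (t - 4)*(t - 1)*(t^2 - 4*t + 3) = (t - 4)*(t - 3)*(t - 1)*(t - 1)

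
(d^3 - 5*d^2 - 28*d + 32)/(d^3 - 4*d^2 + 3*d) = (d^2 - 4*d - 32)/(d*(d - 3))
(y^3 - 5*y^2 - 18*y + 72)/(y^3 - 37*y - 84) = (y^2 - 9*y + 18)/(y^2 - 4*y - 21)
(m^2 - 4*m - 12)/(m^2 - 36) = (m + 2)/(m + 6)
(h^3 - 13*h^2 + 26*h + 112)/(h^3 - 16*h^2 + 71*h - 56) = (h + 2)/(h - 1)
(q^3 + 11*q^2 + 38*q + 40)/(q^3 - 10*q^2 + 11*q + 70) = (q^2 + 9*q + 20)/(q^2 - 12*q + 35)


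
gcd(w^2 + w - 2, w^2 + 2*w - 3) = w - 1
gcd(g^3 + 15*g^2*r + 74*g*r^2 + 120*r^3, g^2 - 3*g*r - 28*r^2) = g + 4*r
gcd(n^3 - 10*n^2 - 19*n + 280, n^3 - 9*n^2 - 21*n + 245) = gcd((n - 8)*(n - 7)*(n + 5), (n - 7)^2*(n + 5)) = n^2 - 2*n - 35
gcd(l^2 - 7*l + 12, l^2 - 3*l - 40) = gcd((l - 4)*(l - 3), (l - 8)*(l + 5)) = 1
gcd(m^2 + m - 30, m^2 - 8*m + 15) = m - 5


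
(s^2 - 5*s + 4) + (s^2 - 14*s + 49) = 2*s^2 - 19*s + 53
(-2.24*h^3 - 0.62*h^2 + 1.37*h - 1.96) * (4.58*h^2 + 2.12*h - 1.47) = -10.2592*h^5 - 7.5884*h^4 + 8.253*h^3 - 5.161*h^2 - 6.1691*h + 2.8812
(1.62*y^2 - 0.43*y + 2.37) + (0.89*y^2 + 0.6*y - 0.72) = 2.51*y^2 + 0.17*y + 1.65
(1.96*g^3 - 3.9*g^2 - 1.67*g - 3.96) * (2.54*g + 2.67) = 4.9784*g^4 - 4.6728*g^3 - 14.6548*g^2 - 14.5173*g - 10.5732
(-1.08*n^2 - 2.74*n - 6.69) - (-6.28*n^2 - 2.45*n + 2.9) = 5.2*n^2 - 0.29*n - 9.59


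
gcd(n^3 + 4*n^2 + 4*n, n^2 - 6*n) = n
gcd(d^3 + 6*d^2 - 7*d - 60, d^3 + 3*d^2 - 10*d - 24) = d^2 + d - 12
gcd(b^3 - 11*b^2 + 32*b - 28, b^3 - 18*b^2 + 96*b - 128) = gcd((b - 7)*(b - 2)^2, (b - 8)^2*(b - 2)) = b - 2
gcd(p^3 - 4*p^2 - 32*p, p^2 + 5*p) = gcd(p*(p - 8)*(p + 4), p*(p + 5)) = p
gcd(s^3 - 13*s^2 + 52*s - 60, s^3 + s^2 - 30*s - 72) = s - 6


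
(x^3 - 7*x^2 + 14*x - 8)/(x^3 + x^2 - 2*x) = (x^2 - 6*x + 8)/(x*(x + 2))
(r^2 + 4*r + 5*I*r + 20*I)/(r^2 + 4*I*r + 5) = (r + 4)/(r - I)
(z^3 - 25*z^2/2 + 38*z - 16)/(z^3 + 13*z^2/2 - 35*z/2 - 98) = (2*z^2 - 17*z + 8)/(2*z^2 + 21*z + 49)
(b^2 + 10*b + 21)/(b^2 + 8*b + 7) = (b + 3)/(b + 1)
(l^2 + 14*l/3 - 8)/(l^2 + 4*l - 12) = (l - 4/3)/(l - 2)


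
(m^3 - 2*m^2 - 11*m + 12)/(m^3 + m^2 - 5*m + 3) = (m - 4)/(m - 1)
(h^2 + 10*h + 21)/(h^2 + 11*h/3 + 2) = 3*(h + 7)/(3*h + 2)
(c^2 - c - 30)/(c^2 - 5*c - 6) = (c + 5)/(c + 1)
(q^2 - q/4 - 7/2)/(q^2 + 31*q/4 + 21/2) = (q - 2)/(q + 6)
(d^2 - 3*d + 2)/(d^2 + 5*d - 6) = (d - 2)/(d + 6)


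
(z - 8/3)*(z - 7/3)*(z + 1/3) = z^3 - 14*z^2/3 + 41*z/9 + 56/27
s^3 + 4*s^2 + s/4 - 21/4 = (s - 1)*(s + 3/2)*(s + 7/2)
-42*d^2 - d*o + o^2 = (-7*d + o)*(6*d + o)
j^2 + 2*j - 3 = (j - 1)*(j + 3)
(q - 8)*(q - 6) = q^2 - 14*q + 48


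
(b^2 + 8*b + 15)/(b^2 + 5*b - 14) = (b^2 + 8*b + 15)/(b^2 + 5*b - 14)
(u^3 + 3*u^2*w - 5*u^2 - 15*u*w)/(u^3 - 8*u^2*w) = (u^2 + 3*u*w - 5*u - 15*w)/(u*(u - 8*w))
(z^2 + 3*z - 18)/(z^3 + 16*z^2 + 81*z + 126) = (z - 3)/(z^2 + 10*z + 21)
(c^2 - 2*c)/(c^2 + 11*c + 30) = c*(c - 2)/(c^2 + 11*c + 30)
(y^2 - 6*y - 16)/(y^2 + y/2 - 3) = 2*(y - 8)/(2*y - 3)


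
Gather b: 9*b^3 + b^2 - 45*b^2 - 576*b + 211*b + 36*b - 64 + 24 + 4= 9*b^3 - 44*b^2 - 329*b - 36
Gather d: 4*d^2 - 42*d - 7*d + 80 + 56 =4*d^2 - 49*d + 136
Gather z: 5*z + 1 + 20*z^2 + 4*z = 20*z^2 + 9*z + 1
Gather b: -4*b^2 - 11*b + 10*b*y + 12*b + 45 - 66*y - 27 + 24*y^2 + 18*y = -4*b^2 + b*(10*y + 1) + 24*y^2 - 48*y + 18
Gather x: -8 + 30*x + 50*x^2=50*x^2 + 30*x - 8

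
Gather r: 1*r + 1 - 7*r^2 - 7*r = -7*r^2 - 6*r + 1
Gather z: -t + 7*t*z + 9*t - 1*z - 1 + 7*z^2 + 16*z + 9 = 8*t + 7*z^2 + z*(7*t + 15) + 8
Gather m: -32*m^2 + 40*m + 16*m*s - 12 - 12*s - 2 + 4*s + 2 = -32*m^2 + m*(16*s + 40) - 8*s - 12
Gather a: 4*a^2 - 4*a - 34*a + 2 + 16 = 4*a^2 - 38*a + 18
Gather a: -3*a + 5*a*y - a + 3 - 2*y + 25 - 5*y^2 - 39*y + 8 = a*(5*y - 4) - 5*y^2 - 41*y + 36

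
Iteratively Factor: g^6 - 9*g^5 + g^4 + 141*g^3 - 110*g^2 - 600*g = (g + 3)*(g^5 - 12*g^4 + 37*g^3 + 30*g^2 - 200*g) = (g + 2)*(g + 3)*(g^4 - 14*g^3 + 65*g^2 - 100*g) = g*(g + 2)*(g + 3)*(g^3 - 14*g^2 + 65*g - 100) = g*(g - 4)*(g + 2)*(g + 3)*(g^2 - 10*g + 25) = g*(g - 5)*(g - 4)*(g + 2)*(g + 3)*(g - 5)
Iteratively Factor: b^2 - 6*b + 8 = (b - 2)*(b - 4)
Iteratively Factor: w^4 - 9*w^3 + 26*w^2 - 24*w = (w - 4)*(w^3 - 5*w^2 + 6*w) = w*(w - 4)*(w^2 - 5*w + 6) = w*(w - 4)*(w - 2)*(w - 3)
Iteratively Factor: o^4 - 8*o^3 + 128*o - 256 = (o - 4)*(o^3 - 4*o^2 - 16*o + 64) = (o - 4)^2*(o^2 - 16) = (o - 4)^2*(o + 4)*(o - 4)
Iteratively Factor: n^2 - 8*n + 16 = (n - 4)*(n - 4)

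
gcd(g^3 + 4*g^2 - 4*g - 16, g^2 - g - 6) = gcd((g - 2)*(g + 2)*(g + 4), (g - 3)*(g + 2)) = g + 2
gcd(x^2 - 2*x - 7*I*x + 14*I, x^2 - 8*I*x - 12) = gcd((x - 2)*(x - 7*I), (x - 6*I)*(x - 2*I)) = 1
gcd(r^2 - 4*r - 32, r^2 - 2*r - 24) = r + 4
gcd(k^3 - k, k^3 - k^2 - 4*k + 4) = k - 1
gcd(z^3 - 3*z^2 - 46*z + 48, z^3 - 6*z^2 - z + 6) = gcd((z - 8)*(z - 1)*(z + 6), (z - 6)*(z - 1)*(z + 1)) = z - 1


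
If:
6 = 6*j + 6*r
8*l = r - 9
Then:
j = 1 - r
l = r/8 - 9/8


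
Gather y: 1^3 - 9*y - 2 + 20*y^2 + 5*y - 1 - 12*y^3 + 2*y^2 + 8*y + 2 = -12*y^3 + 22*y^2 + 4*y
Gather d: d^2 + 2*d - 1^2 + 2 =d^2 + 2*d + 1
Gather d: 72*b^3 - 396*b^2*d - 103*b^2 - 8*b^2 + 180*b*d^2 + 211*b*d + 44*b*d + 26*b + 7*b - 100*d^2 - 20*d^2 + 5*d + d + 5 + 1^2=72*b^3 - 111*b^2 + 33*b + d^2*(180*b - 120) + d*(-396*b^2 + 255*b + 6) + 6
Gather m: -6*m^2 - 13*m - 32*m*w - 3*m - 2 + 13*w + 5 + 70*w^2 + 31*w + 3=-6*m^2 + m*(-32*w - 16) + 70*w^2 + 44*w + 6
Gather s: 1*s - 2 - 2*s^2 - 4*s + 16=-2*s^2 - 3*s + 14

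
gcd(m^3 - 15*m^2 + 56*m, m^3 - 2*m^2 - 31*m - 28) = m - 7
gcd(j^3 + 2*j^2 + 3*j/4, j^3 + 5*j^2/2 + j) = j^2 + j/2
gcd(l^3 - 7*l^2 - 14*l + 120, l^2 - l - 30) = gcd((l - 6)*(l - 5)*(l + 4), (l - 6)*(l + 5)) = l - 6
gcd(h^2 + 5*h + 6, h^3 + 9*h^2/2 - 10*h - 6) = 1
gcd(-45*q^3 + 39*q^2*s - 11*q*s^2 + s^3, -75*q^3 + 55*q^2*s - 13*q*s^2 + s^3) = 15*q^2 - 8*q*s + s^2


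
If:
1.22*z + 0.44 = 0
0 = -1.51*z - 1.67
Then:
No Solution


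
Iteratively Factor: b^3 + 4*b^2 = (b)*(b^2 + 4*b) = b*(b + 4)*(b)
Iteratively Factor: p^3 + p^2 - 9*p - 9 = (p + 3)*(p^2 - 2*p - 3) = (p - 3)*(p + 3)*(p + 1)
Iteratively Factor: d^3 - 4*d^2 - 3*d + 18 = (d - 3)*(d^2 - d - 6) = (d - 3)*(d + 2)*(d - 3)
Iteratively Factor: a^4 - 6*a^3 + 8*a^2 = (a)*(a^3 - 6*a^2 + 8*a) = a*(a - 4)*(a^2 - 2*a) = a^2*(a - 4)*(a - 2)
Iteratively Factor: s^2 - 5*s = (s - 5)*(s)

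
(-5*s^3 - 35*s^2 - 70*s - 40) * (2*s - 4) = -10*s^4 - 50*s^3 + 200*s + 160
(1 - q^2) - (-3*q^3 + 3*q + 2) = 3*q^3 - q^2 - 3*q - 1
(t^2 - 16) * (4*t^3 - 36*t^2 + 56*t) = 4*t^5 - 36*t^4 - 8*t^3 + 576*t^2 - 896*t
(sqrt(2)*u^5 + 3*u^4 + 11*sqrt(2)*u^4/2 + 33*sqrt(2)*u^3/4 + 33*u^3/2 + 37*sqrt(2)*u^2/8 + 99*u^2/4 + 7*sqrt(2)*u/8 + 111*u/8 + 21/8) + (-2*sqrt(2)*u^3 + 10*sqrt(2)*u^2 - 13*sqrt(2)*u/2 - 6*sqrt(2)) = sqrt(2)*u^5 + 3*u^4 + 11*sqrt(2)*u^4/2 + 25*sqrt(2)*u^3/4 + 33*u^3/2 + 117*sqrt(2)*u^2/8 + 99*u^2/4 - 45*sqrt(2)*u/8 + 111*u/8 - 6*sqrt(2) + 21/8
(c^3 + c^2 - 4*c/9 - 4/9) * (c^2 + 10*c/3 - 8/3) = c^5 + 13*c^4/3 + 2*c^3/9 - 124*c^2/27 - 8*c/27 + 32/27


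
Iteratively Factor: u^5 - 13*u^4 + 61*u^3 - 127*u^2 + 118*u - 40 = (u - 4)*(u^4 - 9*u^3 + 25*u^2 - 27*u + 10) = (u - 4)*(u - 2)*(u^3 - 7*u^2 + 11*u - 5) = (u - 4)*(u - 2)*(u - 1)*(u^2 - 6*u + 5) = (u - 5)*(u - 4)*(u - 2)*(u - 1)*(u - 1)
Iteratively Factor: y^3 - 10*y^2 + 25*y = (y)*(y^2 - 10*y + 25) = y*(y - 5)*(y - 5)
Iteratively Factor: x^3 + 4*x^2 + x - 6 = (x + 3)*(x^2 + x - 2) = (x + 2)*(x + 3)*(x - 1)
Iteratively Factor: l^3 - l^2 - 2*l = (l - 2)*(l^2 + l) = l*(l - 2)*(l + 1)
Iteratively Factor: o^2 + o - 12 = (o + 4)*(o - 3)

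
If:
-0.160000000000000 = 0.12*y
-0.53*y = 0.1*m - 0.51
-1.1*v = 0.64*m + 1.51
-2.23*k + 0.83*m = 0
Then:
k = 4.53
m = 12.17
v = -8.45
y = -1.33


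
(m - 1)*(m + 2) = m^2 + m - 2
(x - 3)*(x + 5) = x^2 + 2*x - 15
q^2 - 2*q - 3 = (q - 3)*(q + 1)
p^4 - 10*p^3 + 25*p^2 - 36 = (p - 6)*(p - 3)*(p - 2)*(p + 1)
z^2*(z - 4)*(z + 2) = z^4 - 2*z^3 - 8*z^2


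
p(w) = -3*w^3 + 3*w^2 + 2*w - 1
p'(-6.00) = -358.00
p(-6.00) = 743.00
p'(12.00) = -1222.00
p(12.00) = -4729.00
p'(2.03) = -22.91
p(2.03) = -9.67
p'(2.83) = -53.10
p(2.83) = -39.31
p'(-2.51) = -69.76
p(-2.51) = 60.32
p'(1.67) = -13.08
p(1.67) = -3.27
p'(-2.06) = -48.55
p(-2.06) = 33.84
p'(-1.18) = -17.61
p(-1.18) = 5.75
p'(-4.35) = -194.40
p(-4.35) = 294.01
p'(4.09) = -124.01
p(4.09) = -147.89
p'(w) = -9*w^2 + 6*w + 2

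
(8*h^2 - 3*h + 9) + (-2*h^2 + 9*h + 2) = 6*h^2 + 6*h + 11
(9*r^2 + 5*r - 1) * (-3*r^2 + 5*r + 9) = -27*r^4 + 30*r^3 + 109*r^2 + 40*r - 9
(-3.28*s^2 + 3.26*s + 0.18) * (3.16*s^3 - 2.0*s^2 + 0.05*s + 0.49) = -10.3648*s^5 + 16.8616*s^4 - 6.1152*s^3 - 1.8042*s^2 + 1.6064*s + 0.0882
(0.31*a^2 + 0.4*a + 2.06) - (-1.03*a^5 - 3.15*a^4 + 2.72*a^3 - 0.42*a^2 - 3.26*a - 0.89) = 1.03*a^5 + 3.15*a^4 - 2.72*a^3 + 0.73*a^2 + 3.66*a + 2.95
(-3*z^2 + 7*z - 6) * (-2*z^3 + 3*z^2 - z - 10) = 6*z^5 - 23*z^4 + 36*z^3 + 5*z^2 - 64*z + 60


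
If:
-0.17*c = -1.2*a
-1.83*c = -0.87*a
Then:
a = 0.00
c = 0.00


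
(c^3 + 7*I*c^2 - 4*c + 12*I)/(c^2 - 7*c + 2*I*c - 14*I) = (c^2 + 5*I*c + 6)/(c - 7)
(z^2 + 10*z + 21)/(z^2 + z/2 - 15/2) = 2*(z + 7)/(2*z - 5)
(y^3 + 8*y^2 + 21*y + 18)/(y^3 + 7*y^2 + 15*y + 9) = (y + 2)/(y + 1)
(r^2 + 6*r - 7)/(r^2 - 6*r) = (r^2 + 6*r - 7)/(r*(r - 6))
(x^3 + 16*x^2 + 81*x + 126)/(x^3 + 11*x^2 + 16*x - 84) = (x + 3)/(x - 2)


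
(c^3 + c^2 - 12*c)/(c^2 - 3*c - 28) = c*(c - 3)/(c - 7)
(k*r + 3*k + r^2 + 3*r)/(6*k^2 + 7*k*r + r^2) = (r + 3)/(6*k + r)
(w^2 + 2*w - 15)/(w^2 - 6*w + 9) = (w + 5)/(w - 3)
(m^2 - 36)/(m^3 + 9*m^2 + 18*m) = (m - 6)/(m*(m + 3))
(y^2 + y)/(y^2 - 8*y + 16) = y*(y + 1)/(y^2 - 8*y + 16)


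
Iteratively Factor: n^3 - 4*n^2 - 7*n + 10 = (n - 1)*(n^2 - 3*n - 10) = (n - 5)*(n - 1)*(n + 2)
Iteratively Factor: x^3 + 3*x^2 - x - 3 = (x - 1)*(x^2 + 4*x + 3) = (x - 1)*(x + 1)*(x + 3)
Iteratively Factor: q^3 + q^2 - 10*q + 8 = (q - 1)*(q^2 + 2*q - 8) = (q - 2)*(q - 1)*(q + 4)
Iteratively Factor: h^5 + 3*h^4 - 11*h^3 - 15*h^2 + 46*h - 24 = (h - 2)*(h^4 + 5*h^3 - h^2 - 17*h + 12) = (h - 2)*(h + 3)*(h^3 + 2*h^2 - 7*h + 4) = (h - 2)*(h - 1)*(h + 3)*(h^2 + 3*h - 4) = (h - 2)*(h - 1)^2*(h + 3)*(h + 4)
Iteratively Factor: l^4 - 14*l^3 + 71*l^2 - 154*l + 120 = (l - 5)*(l^3 - 9*l^2 + 26*l - 24) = (l - 5)*(l - 3)*(l^2 - 6*l + 8) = (l - 5)*(l - 3)*(l - 2)*(l - 4)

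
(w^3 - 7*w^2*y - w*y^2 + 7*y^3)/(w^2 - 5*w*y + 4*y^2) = (-w^2 + 6*w*y + 7*y^2)/(-w + 4*y)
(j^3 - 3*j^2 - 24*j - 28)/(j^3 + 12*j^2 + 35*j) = (j^3 - 3*j^2 - 24*j - 28)/(j*(j^2 + 12*j + 35))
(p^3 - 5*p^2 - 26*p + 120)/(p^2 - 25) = (p^2 - 10*p + 24)/(p - 5)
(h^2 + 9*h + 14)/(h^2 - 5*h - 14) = (h + 7)/(h - 7)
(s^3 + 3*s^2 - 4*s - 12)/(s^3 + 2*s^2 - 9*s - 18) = (s - 2)/(s - 3)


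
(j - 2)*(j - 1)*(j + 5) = j^3 + 2*j^2 - 13*j + 10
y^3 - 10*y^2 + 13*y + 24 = (y - 8)*(y - 3)*(y + 1)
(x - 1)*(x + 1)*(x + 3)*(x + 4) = x^4 + 7*x^3 + 11*x^2 - 7*x - 12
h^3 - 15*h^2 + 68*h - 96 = (h - 8)*(h - 4)*(h - 3)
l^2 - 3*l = l*(l - 3)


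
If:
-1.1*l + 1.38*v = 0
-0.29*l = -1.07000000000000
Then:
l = 3.69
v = 2.94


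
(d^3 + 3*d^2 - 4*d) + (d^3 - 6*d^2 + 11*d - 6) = 2*d^3 - 3*d^2 + 7*d - 6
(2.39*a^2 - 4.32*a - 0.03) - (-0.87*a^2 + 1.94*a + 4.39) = 3.26*a^2 - 6.26*a - 4.42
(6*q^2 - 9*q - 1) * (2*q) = 12*q^3 - 18*q^2 - 2*q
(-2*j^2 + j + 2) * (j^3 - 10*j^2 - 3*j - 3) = -2*j^5 + 21*j^4 - 2*j^3 - 17*j^2 - 9*j - 6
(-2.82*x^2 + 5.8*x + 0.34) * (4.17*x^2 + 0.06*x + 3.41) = -11.7594*x^4 + 24.0168*x^3 - 7.8504*x^2 + 19.7984*x + 1.1594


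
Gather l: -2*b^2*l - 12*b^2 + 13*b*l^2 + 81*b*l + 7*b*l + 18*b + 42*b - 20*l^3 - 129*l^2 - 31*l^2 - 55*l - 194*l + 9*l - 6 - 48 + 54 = -12*b^2 + 60*b - 20*l^3 + l^2*(13*b - 160) + l*(-2*b^2 + 88*b - 240)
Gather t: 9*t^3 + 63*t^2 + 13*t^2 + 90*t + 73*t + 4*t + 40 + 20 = 9*t^3 + 76*t^2 + 167*t + 60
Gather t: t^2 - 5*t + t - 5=t^2 - 4*t - 5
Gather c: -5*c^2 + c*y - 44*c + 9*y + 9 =-5*c^2 + c*(y - 44) + 9*y + 9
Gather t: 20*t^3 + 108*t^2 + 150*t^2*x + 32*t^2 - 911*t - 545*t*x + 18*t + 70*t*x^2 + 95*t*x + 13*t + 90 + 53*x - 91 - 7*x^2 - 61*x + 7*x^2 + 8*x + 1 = 20*t^3 + t^2*(150*x + 140) + t*(70*x^2 - 450*x - 880)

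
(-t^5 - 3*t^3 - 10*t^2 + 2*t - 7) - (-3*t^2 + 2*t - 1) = -t^5 - 3*t^3 - 7*t^2 - 6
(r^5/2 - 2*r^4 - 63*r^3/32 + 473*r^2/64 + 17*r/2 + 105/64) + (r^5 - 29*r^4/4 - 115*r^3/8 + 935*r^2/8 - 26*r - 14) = 3*r^5/2 - 37*r^4/4 - 523*r^3/32 + 7953*r^2/64 - 35*r/2 - 791/64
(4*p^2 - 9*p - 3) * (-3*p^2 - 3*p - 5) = -12*p^4 + 15*p^3 + 16*p^2 + 54*p + 15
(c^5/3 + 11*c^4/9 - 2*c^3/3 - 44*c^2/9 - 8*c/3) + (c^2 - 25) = c^5/3 + 11*c^4/9 - 2*c^3/3 - 35*c^2/9 - 8*c/3 - 25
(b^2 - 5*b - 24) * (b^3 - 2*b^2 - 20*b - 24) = b^5 - 7*b^4 - 34*b^3 + 124*b^2 + 600*b + 576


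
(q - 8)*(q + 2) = q^2 - 6*q - 16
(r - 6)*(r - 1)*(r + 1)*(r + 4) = r^4 - 2*r^3 - 25*r^2 + 2*r + 24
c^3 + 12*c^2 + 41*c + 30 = (c + 1)*(c + 5)*(c + 6)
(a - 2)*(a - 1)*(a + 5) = a^3 + 2*a^2 - 13*a + 10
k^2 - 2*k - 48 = (k - 8)*(k + 6)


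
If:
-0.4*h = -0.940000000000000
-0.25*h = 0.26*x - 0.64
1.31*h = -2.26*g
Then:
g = -1.36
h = 2.35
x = 0.20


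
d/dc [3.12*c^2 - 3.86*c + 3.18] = 6.24*c - 3.86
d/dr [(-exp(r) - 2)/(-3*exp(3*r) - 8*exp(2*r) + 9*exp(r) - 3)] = (-(exp(r) + 2)*(9*exp(2*r) + 16*exp(r) - 9) + 3*exp(3*r) + 8*exp(2*r) - 9*exp(r) + 3)*exp(r)/(3*exp(3*r) + 8*exp(2*r) - 9*exp(r) + 3)^2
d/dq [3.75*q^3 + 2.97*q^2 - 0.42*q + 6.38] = 11.25*q^2 + 5.94*q - 0.42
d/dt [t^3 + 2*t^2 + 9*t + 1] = 3*t^2 + 4*t + 9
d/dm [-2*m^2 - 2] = -4*m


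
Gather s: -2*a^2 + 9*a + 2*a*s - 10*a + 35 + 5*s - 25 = -2*a^2 - a + s*(2*a + 5) + 10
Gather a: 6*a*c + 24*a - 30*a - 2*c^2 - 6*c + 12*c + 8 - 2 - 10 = a*(6*c - 6) - 2*c^2 + 6*c - 4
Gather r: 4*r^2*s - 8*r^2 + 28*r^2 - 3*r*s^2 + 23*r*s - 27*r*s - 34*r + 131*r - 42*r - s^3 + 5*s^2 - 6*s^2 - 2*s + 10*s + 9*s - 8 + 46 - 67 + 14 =r^2*(4*s + 20) + r*(-3*s^2 - 4*s + 55) - s^3 - s^2 + 17*s - 15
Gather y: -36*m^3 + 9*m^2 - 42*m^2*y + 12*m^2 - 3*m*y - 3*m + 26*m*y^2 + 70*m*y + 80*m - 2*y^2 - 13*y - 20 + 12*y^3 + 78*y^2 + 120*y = -36*m^3 + 21*m^2 + 77*m + 12*y^3 + y^2*(26*m + 76) + y*(-42*m^2 + 67*m + 107) - 20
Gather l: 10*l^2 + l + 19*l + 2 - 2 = 10*l^2 + 20*l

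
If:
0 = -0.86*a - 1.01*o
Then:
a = -1.17441860465116*o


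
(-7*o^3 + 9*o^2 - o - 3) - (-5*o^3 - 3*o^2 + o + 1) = -2*o^3 + 12*o^2 - 2*o - 4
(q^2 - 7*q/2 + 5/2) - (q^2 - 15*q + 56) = 23*q/2 - 107/2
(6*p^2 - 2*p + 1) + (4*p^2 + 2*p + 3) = 10*p^2 + 4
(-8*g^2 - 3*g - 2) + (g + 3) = -8*g^2 - 2*g + 1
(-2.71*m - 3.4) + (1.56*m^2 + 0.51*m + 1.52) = 1.56*m^2 - 2.2*m - 1.88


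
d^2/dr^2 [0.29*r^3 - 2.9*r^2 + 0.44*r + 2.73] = 1.74*r - 5.8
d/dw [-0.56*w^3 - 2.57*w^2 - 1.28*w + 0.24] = -1.68*w^2 - 5.14*w - 1.28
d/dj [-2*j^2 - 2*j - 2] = -4*j - 2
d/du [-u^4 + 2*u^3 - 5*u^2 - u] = -4*u^3 + 6*u^2 - 10*u - 1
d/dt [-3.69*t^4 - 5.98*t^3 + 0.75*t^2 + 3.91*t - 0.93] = -14.76*t^3 - 17.94*t^2 + 1.5*t + 3.91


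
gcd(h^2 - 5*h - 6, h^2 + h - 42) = h - 6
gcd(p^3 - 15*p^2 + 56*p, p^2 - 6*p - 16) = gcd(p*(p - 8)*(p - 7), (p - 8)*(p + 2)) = p - 8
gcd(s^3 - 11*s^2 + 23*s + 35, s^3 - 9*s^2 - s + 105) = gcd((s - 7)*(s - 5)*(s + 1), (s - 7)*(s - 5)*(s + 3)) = s^2 - 12*s + 35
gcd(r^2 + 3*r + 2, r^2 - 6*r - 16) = r + 2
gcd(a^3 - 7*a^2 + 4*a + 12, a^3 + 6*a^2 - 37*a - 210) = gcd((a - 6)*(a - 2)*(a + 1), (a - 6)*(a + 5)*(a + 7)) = a - 6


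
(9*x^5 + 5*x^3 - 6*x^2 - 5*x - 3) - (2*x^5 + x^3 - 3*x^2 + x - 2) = 7*x^5 + 4*x^3 - 3*x^2 - 6*x - 1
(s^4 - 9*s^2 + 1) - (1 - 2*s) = s^4 - 9*s^2 + 2*s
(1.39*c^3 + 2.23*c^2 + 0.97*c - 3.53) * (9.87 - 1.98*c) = -2.7522*c^4 + 9.3039*c^3 + 20.0895*c^2 + 16.5633*c - 34.8411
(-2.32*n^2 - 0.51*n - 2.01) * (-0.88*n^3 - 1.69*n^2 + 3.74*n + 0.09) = 2.0416*n^5 + 4.3696*n^4 - 6.0461*n^3 + 1.2807*n^2 - 7.5633*n - 0.1809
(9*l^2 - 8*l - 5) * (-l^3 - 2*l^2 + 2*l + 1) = -9*l^5 - 10*l^4 + 39*l^3 + 3*l^2 - 18*l - 5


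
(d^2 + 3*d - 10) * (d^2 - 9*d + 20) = d^4 - 6*d^3 - 17*d^2 + 150*d - 200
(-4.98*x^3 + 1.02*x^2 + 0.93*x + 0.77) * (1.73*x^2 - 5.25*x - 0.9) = -8.6154*x^5 + 27.9096*x^4 + 0.7359*x^3 - 4.4684*x^2 - 4.8795*x - 0.693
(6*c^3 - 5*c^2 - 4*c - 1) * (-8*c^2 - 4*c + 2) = -48*c^5 + 16*c^4 + 64*c^3 + 14*c^2 - 4*c - 2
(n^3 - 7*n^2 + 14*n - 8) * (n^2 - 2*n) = n^5 - 9*n^4 + 28*n^3 - 36*n^2 + 16*n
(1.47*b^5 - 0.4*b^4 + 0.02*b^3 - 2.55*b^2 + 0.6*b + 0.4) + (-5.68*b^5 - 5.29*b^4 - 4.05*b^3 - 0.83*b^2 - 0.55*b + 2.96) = -4.21*b^5 - 5.69*b^4 - 4.03*b^3 - 3.38*b^2 + 0.0499999999999999*b + 3.36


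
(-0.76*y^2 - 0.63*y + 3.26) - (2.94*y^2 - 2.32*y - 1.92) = -3.7*y^2 + 1.69*y + 5.18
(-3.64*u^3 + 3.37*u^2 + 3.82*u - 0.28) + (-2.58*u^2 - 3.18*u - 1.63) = -3.64*u^3 + 0.79*u^2 + 0.64*u - 1.91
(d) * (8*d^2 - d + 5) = 8*d^3 - d^2 + 5*d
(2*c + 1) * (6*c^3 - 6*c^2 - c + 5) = 12*c^4 - 6*c^3 - 8*c^2 + 9*c + 5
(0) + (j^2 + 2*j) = j^2 + 2*j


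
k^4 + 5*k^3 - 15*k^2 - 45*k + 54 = (k - 3)*(k - 1)*(k + 3)*(k + 6)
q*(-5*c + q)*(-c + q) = 5*c^2*q - 6*c*q^2 + q^3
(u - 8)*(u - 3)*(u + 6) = u^3 - 5*u^2 - 42*u + 144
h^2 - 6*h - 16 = (h - 8)*(h + 2)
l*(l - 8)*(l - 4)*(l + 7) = l^4 - 5*l^3 - 52*l^2 + 224*l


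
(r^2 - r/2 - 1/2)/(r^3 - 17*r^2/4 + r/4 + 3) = 2*(2*r + 1)/(4*r^2 - 13*r - 12)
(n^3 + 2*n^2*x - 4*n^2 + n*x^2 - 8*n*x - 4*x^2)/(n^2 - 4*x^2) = (n^3 + 2*n^2*x - 4*n^2 + n*x^2 - 8*n*x - 4*x^2)/(n^2 - 4*x^2)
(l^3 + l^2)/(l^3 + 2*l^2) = (l + 1)/(l + 2)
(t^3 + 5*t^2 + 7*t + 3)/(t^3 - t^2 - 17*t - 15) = (t + 1)/(t - 5)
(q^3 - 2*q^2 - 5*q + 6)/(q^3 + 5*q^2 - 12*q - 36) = (q - 1)/(q + 6)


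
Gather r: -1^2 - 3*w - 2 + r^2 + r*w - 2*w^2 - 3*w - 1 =r^2 + r*w - 2*w^2 - 6*w - 4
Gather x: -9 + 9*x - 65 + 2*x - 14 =11*x - 88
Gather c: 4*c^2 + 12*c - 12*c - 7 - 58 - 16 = 4*c^2 - 81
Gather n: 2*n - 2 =2*n - 2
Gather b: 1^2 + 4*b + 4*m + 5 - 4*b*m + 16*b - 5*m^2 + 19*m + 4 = b*(20 - 4*m) - 5*m^2 + 23*m + 10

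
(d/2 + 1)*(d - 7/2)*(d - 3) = d^3/2 - 9*d^2/4 - 5*d/4 + 21/2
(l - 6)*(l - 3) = l^2 - 9*l + 18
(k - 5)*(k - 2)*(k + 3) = k^3 - 4*k^2 - 11*k + 30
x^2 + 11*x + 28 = (x + 4)*(x + 7)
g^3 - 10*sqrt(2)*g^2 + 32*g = g*(g - 8*sqrt(2))*(g - 2*sqrt(2))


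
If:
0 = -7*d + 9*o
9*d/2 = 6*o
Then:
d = 0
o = 0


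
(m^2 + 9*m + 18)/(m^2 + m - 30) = (m + 3)/(m - 5)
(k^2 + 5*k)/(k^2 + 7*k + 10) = k/(k + 2)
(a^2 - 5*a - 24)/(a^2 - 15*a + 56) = (a + 3)/(a - 7)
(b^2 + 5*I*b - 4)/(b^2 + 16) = (b + I)/(b - 4*I)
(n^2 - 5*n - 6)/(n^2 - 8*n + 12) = (n + 1)/(n - 2)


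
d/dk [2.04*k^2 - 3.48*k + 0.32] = 4.08*k - 3.48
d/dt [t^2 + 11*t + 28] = 2*t + 11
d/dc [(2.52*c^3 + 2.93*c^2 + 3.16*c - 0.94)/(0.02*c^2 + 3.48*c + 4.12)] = (0.0504*c^4 + 17.5392*c^3 + 41.2804*c^2 + 24.1808*c + 16.2904)/(0.0004*c^4 + 0.1392*c^3 + 12.2752*c^2 + 28.6752*c + 16.9744)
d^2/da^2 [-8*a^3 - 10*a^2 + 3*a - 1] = -48*a - 20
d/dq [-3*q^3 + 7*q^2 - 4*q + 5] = -9*q^2 + 14*q - 4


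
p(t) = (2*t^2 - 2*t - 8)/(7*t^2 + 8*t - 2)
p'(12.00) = 0.00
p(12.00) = 0.23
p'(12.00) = 0.00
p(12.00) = 0.23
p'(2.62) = 0.12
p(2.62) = 0.01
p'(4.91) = 0.03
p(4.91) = 0.15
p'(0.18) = 789.86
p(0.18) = 24.90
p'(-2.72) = 0.01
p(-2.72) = 0.44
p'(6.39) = 0.02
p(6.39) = 0.18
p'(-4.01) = 0.02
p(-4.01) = 0.41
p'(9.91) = 0.01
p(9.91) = 0.22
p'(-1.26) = -16.49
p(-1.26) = 2.38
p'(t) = (-14*t - 8)*(2*t^2 - 2*t - 8)/(7*t^2 + 8*t - 2)^2 + (4*t - 2)/(7*t^2 + 8*t - 2) = 2*(15*t^2 + 52*t + 34)/(49*t^4 + 112*t^3 + 36*t^2 - 32*t + 4)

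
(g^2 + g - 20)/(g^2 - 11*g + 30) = (g^2 + g - 20)/(g^2 - 11*g + 30)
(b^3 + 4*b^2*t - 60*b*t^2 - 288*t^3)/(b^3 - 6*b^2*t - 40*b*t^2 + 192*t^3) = (-b - 6*t)/(-b + 4*t)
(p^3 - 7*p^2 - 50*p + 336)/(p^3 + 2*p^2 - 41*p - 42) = (p - 8)/(p + 1)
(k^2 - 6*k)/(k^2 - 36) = k/(k + 6)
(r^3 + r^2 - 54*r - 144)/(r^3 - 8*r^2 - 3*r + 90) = (r^2 - 2*r - 48)/(r^2 - 11*r + 30)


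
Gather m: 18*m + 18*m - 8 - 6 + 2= 36*m - 12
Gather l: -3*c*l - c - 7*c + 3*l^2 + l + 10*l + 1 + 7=-8*c + 3*l^2 + l*(11 - 3*c) + 8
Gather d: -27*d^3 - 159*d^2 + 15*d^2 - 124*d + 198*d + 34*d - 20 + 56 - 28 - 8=-27*d^3 - 144*d^2 + 108*d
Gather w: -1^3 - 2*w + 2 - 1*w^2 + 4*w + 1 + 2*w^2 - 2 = w^2 + 2*w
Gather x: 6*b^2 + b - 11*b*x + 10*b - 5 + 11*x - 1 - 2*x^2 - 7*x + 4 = 6*b^2 + 11*b - 2*x^2 + x*(4 - 11*b) - 2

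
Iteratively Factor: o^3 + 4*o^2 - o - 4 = (o + 4)*(o^2 - 1) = (o + 1)*(o + 4)*(o - 1)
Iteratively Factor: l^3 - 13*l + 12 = (l + 4)*(l^2 - 4*l + 3) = (l - 3)*(l + 4)*(l - 1)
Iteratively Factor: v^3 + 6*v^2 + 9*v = (v)*(v^2 + 6*v + 9) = v*(v + 3)*(v + 3)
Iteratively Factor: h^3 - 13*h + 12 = (h - 3)*(h^2 + 3*h - 4) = (h - 3)*(h - 1)*(h + 4)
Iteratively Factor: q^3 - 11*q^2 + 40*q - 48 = (q - 3)*(q^2 - 8*q + 16) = (q - 4)*(q - 3)*(q - 4)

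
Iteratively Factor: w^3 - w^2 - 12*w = (w - 4)*(w^2 + 3*w) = w*(w - 4)*(w + 3)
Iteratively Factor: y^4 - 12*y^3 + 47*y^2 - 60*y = (y - 5)*(y^3 - 7*y^2 + 12*y) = y*(y - 5)*(y^2 - 7*y + 12) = y*(y - 5)*(y - 4)*(y - 3)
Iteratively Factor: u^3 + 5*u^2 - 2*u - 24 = (u + 3)*(u^2 + 2*u - 8) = (u - 2)*(u + 3)*(u + 4)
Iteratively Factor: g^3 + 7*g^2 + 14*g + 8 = (g + 1)*(g^2 + 6*g + 8) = (g + 1)*(g + 2)*(g + 4)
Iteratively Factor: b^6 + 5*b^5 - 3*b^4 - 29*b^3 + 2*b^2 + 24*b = (b - 2)*(b^5 + 7*b^4 + 11*b^3 - 7*b^2 - 12*b) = (b - 2)*(b + 4)*(b^4 + 3*b^3 - b^2 - 3*b) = (b - 2)*(b + 3)*(b + 4)*(b^3 - b) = b*(b - 2)*(b + 3)*(b + 4)*(b^2 - 1) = b*(b - 2)*(b + 1)*(b + 3)*(b + 4)*(b - 1)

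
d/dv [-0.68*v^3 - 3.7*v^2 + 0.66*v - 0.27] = -2.04*v^2 - 7.4*v + 0.66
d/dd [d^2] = 2*d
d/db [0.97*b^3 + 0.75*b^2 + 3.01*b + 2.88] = 2.91*b^2 + 1.5*b + 3.01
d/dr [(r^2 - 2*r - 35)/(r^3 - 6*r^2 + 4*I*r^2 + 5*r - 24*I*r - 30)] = (-r^4 + 4*r^3 + r^2*(98 - 16*I) + r*(-480 + 280*I) + 235 - 840*I)/(r^6 + r^5*(-12 + 8*I) + r^4*(30 - 96*I) + r^3*(72 + 328*I) + r^2*(-191 - 480*I) + r*(-300 + 1440*I) + 900)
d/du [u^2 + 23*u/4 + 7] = 2*u + 23/4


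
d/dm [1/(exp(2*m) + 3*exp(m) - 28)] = (-2*exp(m) - 3)*exp(m)/(exp(2*m) + 3*exp(m) - 28)^2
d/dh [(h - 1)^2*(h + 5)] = 3*(h - 1)*(h + 3)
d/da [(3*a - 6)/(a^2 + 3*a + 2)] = 3*(-a^2 + 4*a + 8)/(a^4 + 6*a^3 + 13*a^2 + 12*a + 4)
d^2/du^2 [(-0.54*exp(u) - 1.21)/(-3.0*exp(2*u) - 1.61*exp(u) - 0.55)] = (4.86*exp(4*u) + 40.9518*exp(3*u) + 12.1869*exp(2*u) - 5.327729*exp(u) - 0.908105)*exp(u)/(27.0*exp(6*u) + 43.47*exp(5*u) + 38.1789*exp(4*u) + 20.112281*exp(3*u) + 6.999465*exp(2*u) + 1.461075*exp(u) + 0.166375)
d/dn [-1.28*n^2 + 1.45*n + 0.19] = 1.45 - 2.56*n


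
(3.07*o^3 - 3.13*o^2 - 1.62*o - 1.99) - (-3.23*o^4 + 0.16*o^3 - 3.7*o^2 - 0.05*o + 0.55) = 3.23*o^4 + 2.91*o^3 + 0.57*o^2 - 1.57*o - 2.54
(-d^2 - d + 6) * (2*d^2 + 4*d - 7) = -2*d^4 - 6*d^3 + 15*d^2 + 31*d - 42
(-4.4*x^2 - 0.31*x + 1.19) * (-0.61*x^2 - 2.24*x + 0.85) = 2.684*x^4 + 10.0451*x^3 - 3.7715*x^2 - 2.9291*x + 1.0115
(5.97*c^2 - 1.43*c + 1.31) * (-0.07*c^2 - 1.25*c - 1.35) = -0.4179*c^4 - 7.3624*c^3 - 6.3637*c^2 + 0.293*c - 1.7685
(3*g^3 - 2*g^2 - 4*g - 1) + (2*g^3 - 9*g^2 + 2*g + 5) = 5*g^3 - 11*g^2 - 2*g + 4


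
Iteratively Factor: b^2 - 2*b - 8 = (b + 2)*(b - 4)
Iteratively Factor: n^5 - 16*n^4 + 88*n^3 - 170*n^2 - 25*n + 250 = (n - 5)*(n^4 - 11*n^3 + 33*n^2 - 5*n - 50) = (n - 5)^2*(n^3 - 6*n^2 + 3*n + 10) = (n - 5)^2*(n - 2)*(n^2 - 4*n - 5) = (n - 5)^3*(n - 2)*(n + 1)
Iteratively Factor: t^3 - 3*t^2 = (t)*(t^2 - 3*t) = t*(t - 3)*(t)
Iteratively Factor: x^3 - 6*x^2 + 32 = (x + 2)*(x^2 - 8*x + 16) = (x - 4)*(x + 2)*(x - 4)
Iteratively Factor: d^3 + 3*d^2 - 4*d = (d)*(d^2 + 3*d - 4) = d*(d + 4)*(d - 1)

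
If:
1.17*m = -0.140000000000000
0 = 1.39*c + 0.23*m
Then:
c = 0.02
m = -0.12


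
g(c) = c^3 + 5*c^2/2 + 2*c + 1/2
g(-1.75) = -0.70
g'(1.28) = 13.32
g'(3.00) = 44.00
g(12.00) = 2112.50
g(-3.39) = -16.51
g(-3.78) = -25.35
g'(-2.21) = 5.60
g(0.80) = 4.21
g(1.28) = 9.25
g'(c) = 3*c^2 + 5*c + 2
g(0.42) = 1.86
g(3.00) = 56.00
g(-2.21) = -2.50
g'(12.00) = 494.00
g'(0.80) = 7.92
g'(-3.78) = 25.97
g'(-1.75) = 2.44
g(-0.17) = 0.23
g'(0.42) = 4.63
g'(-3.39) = 19.53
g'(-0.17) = 1.24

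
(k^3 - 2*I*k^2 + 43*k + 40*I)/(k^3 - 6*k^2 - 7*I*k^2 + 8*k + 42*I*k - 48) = (k + 5*I)/(k - 6)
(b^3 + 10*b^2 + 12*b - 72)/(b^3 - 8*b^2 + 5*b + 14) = (b^2 + 12*b + 36)/(b^2 - 6*b - 7)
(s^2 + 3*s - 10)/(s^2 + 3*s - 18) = (s^2 + 3*s - 10)/(s^2 + 3*s - 18)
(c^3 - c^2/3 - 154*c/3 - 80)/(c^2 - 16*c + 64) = (c^2 + 23*c/3 + 10)/(c - 8)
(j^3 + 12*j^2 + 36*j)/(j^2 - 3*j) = (j^2 + 12*j + 36)/(j - 3)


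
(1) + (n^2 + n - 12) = n^2 + n - 11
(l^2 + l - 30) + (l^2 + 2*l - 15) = 2*l^2 + 3*l - 45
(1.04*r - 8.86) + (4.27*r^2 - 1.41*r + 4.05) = 4.27*r^2 - 0.37*r - 4.81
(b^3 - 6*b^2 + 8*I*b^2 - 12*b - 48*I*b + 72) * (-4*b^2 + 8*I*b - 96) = -4*b^5 + 24*b^4 - 24*I*b^4 - 112*b^3 + 144*I*b^3 + 672*b^2 - 864*I*b^2 + 1152*b + 5184*I*b - 6912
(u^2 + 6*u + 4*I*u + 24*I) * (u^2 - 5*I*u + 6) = u^4 + 6*u^3 - I*u^3 + 26*u^2 - 6*I*u^2 + 156*u + 24*I*u + 144*I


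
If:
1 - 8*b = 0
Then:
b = 1/8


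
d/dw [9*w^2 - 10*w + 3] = 18*w - 10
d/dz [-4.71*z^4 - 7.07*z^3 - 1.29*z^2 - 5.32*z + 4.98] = -18.84*z^3 - 21.21*z^2 - 2.58*z - 5.32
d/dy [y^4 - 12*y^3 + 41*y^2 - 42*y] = 4*y^3 - 36*y^2 + 82*y - 42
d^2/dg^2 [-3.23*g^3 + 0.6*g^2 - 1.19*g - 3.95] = 1.2 - 19.38*g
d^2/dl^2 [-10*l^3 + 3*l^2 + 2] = 6 - 60*l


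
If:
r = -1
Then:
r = -1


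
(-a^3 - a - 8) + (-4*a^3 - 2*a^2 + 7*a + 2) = -5*a^3 - 2*a^2 + 6*a - 6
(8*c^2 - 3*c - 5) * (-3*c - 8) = -24*c^3 - 55*c^2 + 39*c + 40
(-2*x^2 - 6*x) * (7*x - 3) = -14*x^3 - 36*x^2 + 18*x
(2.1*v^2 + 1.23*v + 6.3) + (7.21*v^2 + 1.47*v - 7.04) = 9.31*v^2 + 2.7*v - 0.74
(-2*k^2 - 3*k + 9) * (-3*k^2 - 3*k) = 6*k^4 + 15*k^3 - 18*k^2 - 27*k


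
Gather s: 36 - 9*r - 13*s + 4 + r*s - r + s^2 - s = -10*r + s^2 + s*(r - 14) + 40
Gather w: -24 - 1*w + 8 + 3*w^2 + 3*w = 3*w^2 + 2*w - 16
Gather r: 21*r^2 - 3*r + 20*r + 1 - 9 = 21*r^2 + 17*r - 8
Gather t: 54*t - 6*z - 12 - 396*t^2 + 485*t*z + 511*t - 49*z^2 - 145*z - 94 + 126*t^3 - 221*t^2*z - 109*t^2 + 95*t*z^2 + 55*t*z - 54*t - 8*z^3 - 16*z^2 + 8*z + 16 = 126*t^3 + t^2*(-221*z - 505) + t*(95*z^2 + 540*z + 511) - 8*z^3 - 65*z^2 - 143*z - 90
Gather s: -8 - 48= -56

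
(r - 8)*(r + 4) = r^2 - 4*r - 32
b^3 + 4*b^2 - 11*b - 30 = (b - 3)*(b + 2)*(b + 5)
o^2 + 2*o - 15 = (o - 3)*(o + 5)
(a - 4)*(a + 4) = a^2 - 16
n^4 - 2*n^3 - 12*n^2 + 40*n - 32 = (n - 2)^3*(n + 4)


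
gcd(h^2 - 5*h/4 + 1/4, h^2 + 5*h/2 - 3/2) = 1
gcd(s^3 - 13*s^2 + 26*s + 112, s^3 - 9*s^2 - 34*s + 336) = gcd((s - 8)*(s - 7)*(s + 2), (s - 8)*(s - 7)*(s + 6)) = s^2 - 15*s + 56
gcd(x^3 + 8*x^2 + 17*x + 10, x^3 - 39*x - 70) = x^2 + 7*x + 10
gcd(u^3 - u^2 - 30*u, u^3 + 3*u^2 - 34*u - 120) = u^2 - u - 30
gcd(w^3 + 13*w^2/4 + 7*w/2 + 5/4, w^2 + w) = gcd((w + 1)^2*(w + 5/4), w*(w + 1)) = w + 1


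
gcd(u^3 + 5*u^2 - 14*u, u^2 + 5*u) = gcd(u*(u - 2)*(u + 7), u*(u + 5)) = u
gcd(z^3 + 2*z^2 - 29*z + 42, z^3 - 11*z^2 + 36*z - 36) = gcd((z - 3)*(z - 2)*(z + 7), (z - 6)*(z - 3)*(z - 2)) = z^2 - 5*z + 6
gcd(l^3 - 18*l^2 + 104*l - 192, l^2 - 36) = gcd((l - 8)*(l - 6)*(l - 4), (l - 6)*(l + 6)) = l - 6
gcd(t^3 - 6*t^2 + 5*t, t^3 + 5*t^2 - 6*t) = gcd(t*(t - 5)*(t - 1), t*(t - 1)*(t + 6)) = t^2 - t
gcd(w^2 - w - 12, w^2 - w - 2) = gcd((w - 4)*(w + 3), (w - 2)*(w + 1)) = 1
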